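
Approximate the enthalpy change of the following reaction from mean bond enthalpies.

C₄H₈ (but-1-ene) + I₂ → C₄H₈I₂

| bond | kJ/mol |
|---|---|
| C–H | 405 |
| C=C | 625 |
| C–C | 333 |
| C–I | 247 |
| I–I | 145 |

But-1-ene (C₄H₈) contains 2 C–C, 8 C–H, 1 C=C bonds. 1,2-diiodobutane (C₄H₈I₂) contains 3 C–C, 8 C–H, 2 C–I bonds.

ΔH ≈ −57 kJ

Bonds broken (reactants):
  C–C: 2 × 333 = 666
  C–H: 8 × 405 = 3240
  C=C: 1 × 625 = 625
  I–I: 1 × 145 = 145
  Σ(broken) = 4676 kJ
Bonds formed (products):
  C–C: 3 × 333 = 999
  C–H: 8 × 405 = 3240
  C–I: 2 × 247 = 494
  Σ(formed) = 4733 kJ
ΔH = Σ(broken) − Σ(formed) = 4676 − 4733 = −57 kJ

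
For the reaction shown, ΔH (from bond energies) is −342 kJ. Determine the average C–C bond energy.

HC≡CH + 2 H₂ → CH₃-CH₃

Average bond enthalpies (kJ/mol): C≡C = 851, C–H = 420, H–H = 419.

D(C–C) ≈ 351 kJ/mol

Let D be the C–C bond energy.
Σ(broken) = 1×851 + 2×420 + 2×419 = 2529
Σ(formed) = 1×D + 6×420 = 2520 + D
ΔH = Σ(broken) − Σ(formed) = (2529) − (2520 + D) = +9 − D
Setting this equal to −342 kJ gives D = 351 kJ/mol.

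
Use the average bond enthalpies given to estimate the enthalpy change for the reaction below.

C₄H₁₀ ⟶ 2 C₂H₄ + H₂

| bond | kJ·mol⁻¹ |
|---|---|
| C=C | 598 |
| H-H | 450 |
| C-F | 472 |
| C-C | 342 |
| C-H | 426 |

Bonds broken (reactants):
  C-C: 3 × 342 = 1026
  C-H: 10 × 426 = 4260
  Σ(broken) = 5286 kJ
Bonds formed (products):
  C-H: 8 × 426 = 3408
  C=C: 2 × 598 = 1196
  H-H: 1 × 450 = 450
  Σ(formed) = 5054 kJ
ΔH = Σ(broken) − Σ(formed) = 5286 − 5054 = +232 kJ

ΔH ≈ +232 kJ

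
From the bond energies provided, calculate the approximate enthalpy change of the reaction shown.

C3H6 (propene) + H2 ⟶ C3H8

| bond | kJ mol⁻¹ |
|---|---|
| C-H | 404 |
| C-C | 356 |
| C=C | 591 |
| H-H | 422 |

Bonds broken (reactants):
  C-C: 1 × 356 = 356
  C-H: 6 × 404 = 2424
  C=C: 1 × 591 = 591
  H-H: 1 × 422 = 422
  Σ(broken) = 3793 kJ
Bonds formed (products):
  C-C: 2 × 356 = 712
  C-H: 8 × 404 = 3232
  Σ(formed) = 3944 kJ
ΔH = Σ(broken) − Σ(formed) = 3793 − 3944 = −151 kJ

ΔH ≈ −151 kJ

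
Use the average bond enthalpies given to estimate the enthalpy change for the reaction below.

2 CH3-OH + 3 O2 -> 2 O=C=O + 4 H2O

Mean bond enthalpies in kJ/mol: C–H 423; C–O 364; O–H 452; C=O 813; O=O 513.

ΔH ≈ −1159 kJ

Bonds broken (reactants):
  C–H: 6 × 423 = 2538
  C–O: 2 × 364 = 728
  O–H: 2 × 452 = 904
  O=O: 3 × 513 = 1539
  Σ(broken) = 5709 kJ
Bonds formed (products):
  C=O: 4 × 813 = 3252
  O–H: 8 × 452 = 3616
  Σ(formed) = 6868 kJ
ΔH = Σ(broken) − Σ(formed) = 5709 − 6868 = −1159 kJ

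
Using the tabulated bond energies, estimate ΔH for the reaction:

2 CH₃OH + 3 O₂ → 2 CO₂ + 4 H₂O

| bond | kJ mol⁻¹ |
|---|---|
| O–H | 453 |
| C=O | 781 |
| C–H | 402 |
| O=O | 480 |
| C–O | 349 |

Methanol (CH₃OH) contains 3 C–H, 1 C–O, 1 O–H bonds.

ΔH ≈ −1292 kJ

Bonds broken (reactants):
  C–H: 6 × 402 = 2412
  C–O: 2 × 349 = 698
  O–H: 2 × 453 = 906
  O=O: 3 × 480 = 1440
  Σ(broken) = 5456 kJ
Bonds formed (products):
  C=O: 4 × 781 = 3124
  O–H: 8 × 453 = 3624
  Σ(formed) = 6748 kJ
ΔH = Σ(broken) − Σ(formed) = 5456 − 6748 = −1292 kJ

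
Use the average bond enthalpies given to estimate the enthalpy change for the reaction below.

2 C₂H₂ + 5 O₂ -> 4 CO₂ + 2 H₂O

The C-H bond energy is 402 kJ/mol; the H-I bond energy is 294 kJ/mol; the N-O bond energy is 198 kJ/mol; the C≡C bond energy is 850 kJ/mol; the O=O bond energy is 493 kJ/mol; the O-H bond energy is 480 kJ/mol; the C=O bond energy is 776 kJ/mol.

ΔH ≈ −2355 kJ

Bonds broken (reactants):
  C≡C: 2 × 850 = 1700
  C-H: 4 × 402 = 1608
  O=O: 5 × 493 = 2465
  Σ(broken) = 5773 kJ
Bonds formed (products):
  C=O: 8 × 776 = 6208
  O-H: 4 × 480 = 1920
  Σ(formed) = 8128 kJ
ΔH = Σ(broken) − Σ(formed) = 5773 − 8128 = −2355 kJ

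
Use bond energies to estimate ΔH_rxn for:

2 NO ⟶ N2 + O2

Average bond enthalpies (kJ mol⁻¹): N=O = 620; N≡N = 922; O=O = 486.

ΔH ≈ −168 kJ

Bonds broken (reactants):
  N=O: 2 × 620 = 1240
  Σ(broken) = 1240 kJ
Bonds formed (products):
  N≡N: 1 × 922 = 922
  O=O: 1 × 486 = 486
  Σ(formed) = 1408 kJ
ΔH = Σ(broken) − Σ(formed) = 1240 − 1408 = −168 kJ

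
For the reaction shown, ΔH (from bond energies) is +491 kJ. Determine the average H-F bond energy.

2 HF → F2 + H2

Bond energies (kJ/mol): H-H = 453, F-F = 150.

D(H-F) ≈ 547 kJ/mol

Let D be the H-F bond energy.
Σ(broken) = 2×D = 2D
Σ(formed) = 1×150 + 1×453 = 603
ΔH = Σ(broken) − Σ(formed) = (2D) − (603) = −603 + 2D
Setting this equal to +491 kJ gives 2D = 1094, so D = 547 kJ/mol.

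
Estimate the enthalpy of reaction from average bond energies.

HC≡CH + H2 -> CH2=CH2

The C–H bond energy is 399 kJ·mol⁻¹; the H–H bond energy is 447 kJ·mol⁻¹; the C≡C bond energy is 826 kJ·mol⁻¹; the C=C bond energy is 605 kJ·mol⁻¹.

ΔH ≈ −130 kJ

Bonds broken (reactants):
  C≡C: 1 × 826 = 826
  C–H: 2 × 399 = 798
  H–H: 1 × 447 = 447
  Σ(broken) = 2071 kJ
Bonds formed (products):
  C–H: 4 × 399 = 1596
  C=C: 1 × 605 = 605
  Σ(formed) = 2201 kJ
ΔH = Σ(broken) − Σ(formed) = 2071 − 2201 = −130 kJ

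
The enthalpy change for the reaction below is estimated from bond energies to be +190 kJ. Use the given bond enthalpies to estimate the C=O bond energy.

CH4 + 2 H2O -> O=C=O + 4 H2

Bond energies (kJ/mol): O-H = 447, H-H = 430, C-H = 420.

Let D be the C=O bond energy.
Σ(broken) = 4×420 + 4×447 = 3468
Σ(formed) = 2×D + 4×430 = 1720 + 2D
ΔH = Σ(broken) − Σ(formed) = (3468) − (1720 + 2D) = +1748 − 2D
Setting this equal to +190 kJ gives 2D = 1558, so D = 779 kJ/mol.

D(C=O) ≈ 779 kJ/mol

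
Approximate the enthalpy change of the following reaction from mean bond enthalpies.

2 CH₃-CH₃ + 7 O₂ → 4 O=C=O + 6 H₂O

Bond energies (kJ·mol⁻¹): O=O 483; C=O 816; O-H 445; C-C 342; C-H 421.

Bonds broken (reactants):
  C-C: 2 × 342 = 684
  C-H: 12 × 421 = 5052
  O=O: 7 × 483 = 3381
  Σ(broken) = 9117 kJ
Bonds formed (products):
  C=O: 8 × 816 = 6528
  O-H: 12 × 445 = 5340
  Σ(formed) = 11868 kJ
ΔH = Σ(broken) − Σ(formed) = 9117 − 11868 = −2751 kJ

ΔH ≈ −2751 kJ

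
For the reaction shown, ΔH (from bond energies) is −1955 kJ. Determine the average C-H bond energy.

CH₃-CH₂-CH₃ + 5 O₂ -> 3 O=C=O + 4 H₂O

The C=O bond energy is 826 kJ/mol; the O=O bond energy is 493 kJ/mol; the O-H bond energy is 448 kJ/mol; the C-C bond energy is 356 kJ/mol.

D(C-H) ≈ 426 kJ/mol

Let D be the C-H bond energy.
Σ(broken) = 2×356 + 8×D + 5×493 = 3177 + 8D
Σ(formed) = 6×826 + 8×448 = 8540
ΔH = Σ(broken) − Σ(formed) = (3177 + 8D) − (8540) = −5363 + 8D
Setting this equal to −1955 kJ gives 8D = 3408, so D = 426 kJ/mol.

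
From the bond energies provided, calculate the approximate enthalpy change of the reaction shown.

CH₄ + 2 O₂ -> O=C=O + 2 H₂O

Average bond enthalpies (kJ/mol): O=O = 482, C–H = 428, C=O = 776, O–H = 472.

ΔH ≈ −764 kJ

Bonds broken (reactants):
  C–H: 4 × 428 = 1712
  O=O: 2 × 482 = 964
  Σ(broken) = 2676 kJ
Bonds formed (products):
  C=O: 2 × 776 = 1552
  O–H: 4 × 472 = 1888
  Σ(formed) = 3440 kJ
ΔH = Σ(broken) − Σ(formed) = 2676 − 3440 = −764 kJ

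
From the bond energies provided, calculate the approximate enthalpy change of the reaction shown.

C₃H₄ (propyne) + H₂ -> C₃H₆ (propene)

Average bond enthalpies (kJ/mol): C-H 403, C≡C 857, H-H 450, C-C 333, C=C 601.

ΔH ≈ −100 kJ

Bonds broken (reactants):
  C≡C: 1 × 857 = 857
  C-C: 1 × 333 = 333
  C-H: 4 × 403 = 1612
  H-H: 1 × 450 = 450
  Σ(broken) = 3252 kJ
Bonds formed (products):
  C-C: 1 × 333 = 333
  C-H: 6 × 403 = 2418
  C=C: 1 × 601 = 601
  Σ(formed) = 3352 kJ
ΔH = Σ(broken) − Σ(formed) = 3252 − 3352 = −100 kJ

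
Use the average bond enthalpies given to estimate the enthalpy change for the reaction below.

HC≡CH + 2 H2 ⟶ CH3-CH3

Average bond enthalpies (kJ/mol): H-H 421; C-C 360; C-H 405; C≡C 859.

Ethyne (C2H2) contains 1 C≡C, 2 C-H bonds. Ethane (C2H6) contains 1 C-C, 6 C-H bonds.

ΔH ≈ −279 kJ

Bonds broken (reactants):
  C≡C: 1 × 859 = 859
  C-H: 2 × 405 = 810
  H-H: 2 × 421 = 842
  Σ(broken) = 2511 kJ
Bonds formed (products):
  C-C: 1 × 360 = 360
  C-H: 6 × 405 = 2430
  Σ(formed) = 2790 kJ
ΔH = Σ(broken) − Σ(formed) = 2511 − 2790 = −279 kJ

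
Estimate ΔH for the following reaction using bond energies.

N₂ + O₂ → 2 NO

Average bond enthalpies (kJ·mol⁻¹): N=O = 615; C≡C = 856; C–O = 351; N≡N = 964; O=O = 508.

Bonds broken (reactants):
  N≡N: 1 × 964 = 964
  O=O: 1 × 508 = 508
  Σ(broken) = 1472 kJ
Bonds formed (products):
  N=O: 2 × 615 = 1230
  Σ(formed) = 1230 kJ
ΔH = Σ(broken) − Σ(formed) = 1472 − 1230 = +242 kJ

ΔH ≈ +242 kJ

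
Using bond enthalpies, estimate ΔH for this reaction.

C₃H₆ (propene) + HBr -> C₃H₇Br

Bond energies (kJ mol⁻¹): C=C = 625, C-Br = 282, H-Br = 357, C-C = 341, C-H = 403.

Bonds broken (reactants):
  C-C: 1 × 341 = 341
  C-H: 6 × 403 = 2418
  C=C: 1 × 625 = 625
  H-Br: 1 × 357 = 357
  Σ(broken) = 3741 kJ
Bonds formed (products):
  C-Br: 1 × 282 = 282
  C-C: 2 × 341 = 682
  C-H: 7 × 403 = 2821
  Σ(formed) = 3785 kJ
ΔH = Σ(broken) − Σ(formed) = 3741 − 3785 = −44 kJ

ΔH ≈ −44 kJ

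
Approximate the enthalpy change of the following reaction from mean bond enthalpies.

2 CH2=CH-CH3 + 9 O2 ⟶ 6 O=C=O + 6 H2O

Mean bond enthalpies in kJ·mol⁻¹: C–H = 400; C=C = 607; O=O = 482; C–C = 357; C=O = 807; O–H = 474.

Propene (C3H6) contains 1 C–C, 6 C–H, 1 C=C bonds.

ΔH ≈ −4306 kJ

Bonds broken (reactants):
  C–C: 2 × 357 = 714
  C–H: 12 × 400 = 4800
  C=C: 2 × 607 = 1214
  O=O: 9 × 482 = 4338
  Σ(broken) = 11066 kJ
Bonds formed (products):
  C=O: 12 × 807 = 9684
  O–H: 12 × 474 = 5688
  Σ(formed) = 15372 kJ
ΔH = Σ(broken) − Σ(formed) = 11066 − 15372 = −4306 kJ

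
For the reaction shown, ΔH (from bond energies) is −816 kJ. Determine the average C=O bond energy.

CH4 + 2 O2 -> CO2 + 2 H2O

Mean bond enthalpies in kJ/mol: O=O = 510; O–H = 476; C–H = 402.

Let D be the C=O bond energy.
Σ(broken) = 4×402 + 2×510 = 2628
Σ(formed) = 2×D + 4×476 = 1904 + 2D
ΔH = Σ(broken) − Σ(formed) = (2628) − (1904 + 2D) = +724 − 2D
Setting this equal to −816 kJ gives 2D = 1540, so D = 770 kJ/mol.

D(C=O) ≈ 770 kJ/mol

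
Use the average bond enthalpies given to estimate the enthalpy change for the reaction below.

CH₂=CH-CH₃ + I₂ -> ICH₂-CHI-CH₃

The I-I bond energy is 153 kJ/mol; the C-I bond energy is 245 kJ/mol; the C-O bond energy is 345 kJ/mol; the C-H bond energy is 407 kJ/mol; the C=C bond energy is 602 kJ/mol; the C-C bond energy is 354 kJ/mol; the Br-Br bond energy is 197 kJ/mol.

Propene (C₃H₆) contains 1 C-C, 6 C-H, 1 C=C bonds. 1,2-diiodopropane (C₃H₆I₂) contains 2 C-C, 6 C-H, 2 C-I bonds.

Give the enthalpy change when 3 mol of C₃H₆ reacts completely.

ΔH = −267 kJ

Bonds broken (reactants):
  C-C: 1 × 354 = 354
  C-H: 6 × 407 = 2442
  C=C: 1 × 602 = 602
  I-I: 1 × 153 = 153
  Σ(broken) = 3551 kJ
Bonds formed (products):
  C-C: 2 × 354 = 708
  C-H: 6 × 407 = 2442
  C-I: 2 × 245 = 490
  Σ(formed) = 3640 kJ
ΔH = Σ(broken) − Σ(formed) = 3551 − 3640 = −89 kJ
For 3× the reaction as written: 3 × (−89) = −267 kJ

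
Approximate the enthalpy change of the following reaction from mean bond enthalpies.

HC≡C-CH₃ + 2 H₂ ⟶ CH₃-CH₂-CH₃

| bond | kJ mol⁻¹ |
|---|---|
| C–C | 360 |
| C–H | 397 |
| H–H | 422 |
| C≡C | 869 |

Bonds broken (reactants):
  C≡C: 1 × 869 = 869
  C–C: 1 × 360 = 360
  C–H: 4 × 397 = 1588
  H–H: 2 × 422 = 844
  Σ(broken) = 3661 kJ
Bonds formed (products):
  C–C: 2 × 360 = 720
  C–H: 8 × 397 = 3176
  Σ(formed) = 3896 kJ
ΔH = Σ(broken) − Σ(formed) = 3661 − 3896 = −235 kJ

ΔH ≈ −235 kJ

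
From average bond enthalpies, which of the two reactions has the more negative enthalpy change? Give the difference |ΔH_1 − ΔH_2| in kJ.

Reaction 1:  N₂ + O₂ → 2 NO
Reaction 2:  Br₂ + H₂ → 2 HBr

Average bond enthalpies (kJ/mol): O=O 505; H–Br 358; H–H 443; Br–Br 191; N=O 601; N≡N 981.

Reaction 2, by 366 kJ

Reaction 1:
  Bonds broken (reactants):
    N≡N: 1 × 981 = 981
    O=O: 1 × 505 = 505
    Σ(broken) = 1486 kJ
  Bonds formed (products):
    N=O: 2 × 601 = 1202
    Σ(formed) = 1202 kJ
  ΔH_1 = 1486 − 1202 = +284 kJ
Reaction 2:
  Bonds broken (reactants):
    Br–Br: 1 × 191 = 191
    H–H: 1 × 443 = 443
    Σ(broken) = 634 kJ
  Bonds formed (products):
    H–Br: 2 × 358 = 716
    Σ(formed) = 716 kJ
  ΔH_2 = 634 − 716 = −82 kJ
ΔH_1 − ΔH_2 = +366 kJ, so reaction 2 has the more negative ΔH; |ΔH_1 − ΔH_2| = 366 kJ.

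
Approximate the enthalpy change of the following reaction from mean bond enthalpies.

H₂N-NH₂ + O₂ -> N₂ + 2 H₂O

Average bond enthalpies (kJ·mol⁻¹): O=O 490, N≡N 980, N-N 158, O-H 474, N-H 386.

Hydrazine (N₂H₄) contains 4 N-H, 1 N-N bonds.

Bonds broken (reactants):
  N-H: 4 × 386 = 1544
  N-N: 1 × 158 = 158
  O=O: 1 × 490 = 490
  Σ(broken) = 2192 kJ
Bonds formed (products):
  N≡N: 1 × 980 = 980
  O-H: 4 × 474 = 1896
  Σ(formed) = 2876 kJ
ΔH = Σ(broken) − Σ(formed) = 2192 − 2876 = −684 kJ

ΔH ≈ −684 kJ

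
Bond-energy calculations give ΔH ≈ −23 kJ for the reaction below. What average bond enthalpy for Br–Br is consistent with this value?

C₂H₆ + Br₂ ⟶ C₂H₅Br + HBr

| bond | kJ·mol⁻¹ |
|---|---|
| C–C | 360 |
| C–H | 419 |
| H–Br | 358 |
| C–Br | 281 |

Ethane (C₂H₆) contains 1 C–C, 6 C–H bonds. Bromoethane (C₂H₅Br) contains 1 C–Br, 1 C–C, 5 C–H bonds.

Let D be the Br–Br bond energy.
Σ(broken) = 1×D + 1×360 + 6×419 = 2874 + D
Σ(formed) = 1×281 + 1×360 + 5×419 + 1×358 = 3094
ΔH = Σ(broken) − Σ(formed) = (2874 + D) − (3094) = −220 + D
Setting this equal to −23 kJ gives D = 197 kJ/mol.

D(Br–Br) ≈ 197 kJ/mol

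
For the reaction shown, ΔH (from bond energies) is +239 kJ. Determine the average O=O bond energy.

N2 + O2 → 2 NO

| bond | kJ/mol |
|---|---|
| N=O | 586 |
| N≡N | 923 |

Let D be the O=O bond energy.
Σ(broken) = 1×923 + 1×D = 923 + D
Σ(formed) = 2×586 = 1172
ΔH = Σ(broken) − Σ(formed) = (923 + D) − (1172) = −249 + D
Setting this equal to +239 kJ gives D = 488 kJ/mol.

D(O=O) ≈ 488 kJ/mol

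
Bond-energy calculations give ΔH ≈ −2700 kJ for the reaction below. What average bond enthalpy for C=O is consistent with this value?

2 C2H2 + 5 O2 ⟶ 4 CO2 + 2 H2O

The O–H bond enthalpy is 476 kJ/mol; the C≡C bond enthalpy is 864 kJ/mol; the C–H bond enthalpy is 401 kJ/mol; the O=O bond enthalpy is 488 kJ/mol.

D(C=O) ≈ 821 kJ/mol

Let D be the C=O bond energy.
Σ(broken) = 2×864 + 4×401 + 5×488 = 5772
Σ(formed) = 8×D + 4×476 = 1904 + 8D
ΔH = Σ(broken) − Σ(formed) = (5772) − (1904 + 8D) = +3868 − 8D
Setting this equal to −2700 kJ gives 8D = 6568, so D = 821 kJ/mol.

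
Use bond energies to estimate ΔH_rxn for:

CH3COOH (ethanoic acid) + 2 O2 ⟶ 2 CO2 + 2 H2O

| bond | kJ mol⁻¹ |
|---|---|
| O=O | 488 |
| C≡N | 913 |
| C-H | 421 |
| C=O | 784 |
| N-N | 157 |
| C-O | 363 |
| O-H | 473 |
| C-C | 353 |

ΔH ≈ −816 kJ

Bonds broken (reactants):
  C-C: 1 × 353 = 353
  C-H: 3 × 421 = 1263
  C-O: 1 × 363 = 363
  C=O: 1 × 784 = 784
  O-H: 1 × 473 = 473
  O=O: 2 × 488 = 976
  Σ(broken) = 4212 kJ
Bonds formed (products):
  C=O: 4 × 784 = 3136
  O-H: 4 × 473 = 1892
  Σ(formed) = 5028 kJ
ΔH = Σ(broken) − Σ(formed) = 4212 − 5028 = −816 kJ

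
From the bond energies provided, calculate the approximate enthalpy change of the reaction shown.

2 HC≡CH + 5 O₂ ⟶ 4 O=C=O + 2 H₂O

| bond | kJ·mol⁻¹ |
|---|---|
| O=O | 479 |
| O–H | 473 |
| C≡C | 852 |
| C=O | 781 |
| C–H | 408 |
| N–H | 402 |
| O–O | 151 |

Bonds broken (reactants):
  C≡C: 2 × 852 = 1704
  C–H: 4 × 408 = 1632
  O=O: 5 × 479 = 2395
  Σ(broken) = 5731 kJ
Bonds formed (products):
  C=O: 8 × 781 = 6248
  O–H: 4 × 473 = 1892
  Σ(formed) = 8140 kJ
ΔH = Σ(broken) − Σ(formed) = 5731 − 8140 = −2409 kJ

ΔH ≈ −2409 kJ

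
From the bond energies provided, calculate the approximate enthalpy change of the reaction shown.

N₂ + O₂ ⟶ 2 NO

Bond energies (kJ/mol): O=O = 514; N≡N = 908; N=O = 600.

ΔH ≈ +222 kJ

Bonds broken (reactants):
  N≡N: 1 × 908 = 908
  O=O: 1 × 514 = 514
  Σ(broken) = 1422 kJ
Bonds formed (products):
  N=O: 2 × 600 = 1200
  Σ(formed) = 1200 kJ
ΔH = Σ(broken) − Σ(formed) = 1422 − 1200 = +222 kJ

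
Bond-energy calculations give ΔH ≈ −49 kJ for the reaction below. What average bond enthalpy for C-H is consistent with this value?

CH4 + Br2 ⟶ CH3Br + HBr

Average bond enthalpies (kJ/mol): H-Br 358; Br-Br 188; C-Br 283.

D(C-H) ≈ 404 kJ/mol

Let D be the C-H bond energy.
Σ(broken) = 1×188 + 4×D = 188 + 4D
Σ(formed) = 1×283 + 3×D + 1×358 = 641 + 3D
ΔH = Σ(broken) − Σ(formed) = (188 + 4D) − (641 + 3D) = −453 + D
Setting this equal to −49 kJ gives D = 404 kJ/mol.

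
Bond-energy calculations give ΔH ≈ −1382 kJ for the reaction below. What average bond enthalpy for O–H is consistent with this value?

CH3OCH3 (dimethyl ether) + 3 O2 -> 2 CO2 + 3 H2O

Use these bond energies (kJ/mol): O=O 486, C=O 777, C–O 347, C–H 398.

D(O–H) ≈ 469 kJ/mol

Let D be the O–H bond energy.
Σ(broken) = 6×398 + 2×347 + 3×486 = 4540
Σ(formed) = 4×777 + 6×D = 3108 + 6D
ΔH = Σ(broken) − Σ(formed) = (4540) − (3108 + 6D) = +1432 − 6D
Setting this equal to −1382 kJ gives 6D = 2814, so D = 469 kJ/mol.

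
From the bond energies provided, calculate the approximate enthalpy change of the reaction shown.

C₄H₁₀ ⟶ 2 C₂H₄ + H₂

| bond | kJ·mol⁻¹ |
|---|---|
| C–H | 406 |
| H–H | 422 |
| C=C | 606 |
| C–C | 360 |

Bonds broken (reactants):
  C–C: 3 × 360 = 1080
  C–H: 10 × 406 = 4060
  Σ(broken) = 5140 kJ
Bonds formed (products):
  C–H: 8 × 406 = 3248
  C=C: 2 × 606 = 1212
  H–H: 1 × 422 = 422
  Σ(formed) = 4882 kJ
ΔH = Σ(broken) − Σ(formed) = 5140 − 4882 = +258 kJ

ΔH ≈ +258 kJ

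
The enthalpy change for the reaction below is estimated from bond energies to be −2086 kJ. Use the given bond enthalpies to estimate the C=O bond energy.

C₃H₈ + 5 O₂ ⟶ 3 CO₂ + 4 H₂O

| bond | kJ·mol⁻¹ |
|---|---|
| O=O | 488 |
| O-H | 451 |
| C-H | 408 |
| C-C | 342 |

Let D be the C=O bond energy.
Σ(broken) = 2×342 + 8×408 + 5×488 = 6388
Σ(formed) = 6×D + 8×451 = 3608 + 6D
ΔH = Σ(broken) − Σ(formed) = (6388) − (3608 + 6D) = +2780 − 6D
Setting this equal to −2086 kJ gives 6D = 4866, so D = 811 kJ/mol.

D(C=O) ≈ 811 kJ/mol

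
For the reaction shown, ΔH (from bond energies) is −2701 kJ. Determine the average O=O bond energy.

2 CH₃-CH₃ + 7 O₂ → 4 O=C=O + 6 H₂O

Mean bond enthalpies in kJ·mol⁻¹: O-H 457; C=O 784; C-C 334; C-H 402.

D(O=O) ≈ 509 kJ/mol

Let D be the O=O bond energy.
Σ(broken) = 2×334 + 12×402 + 7×D = 5492 + 7D
Σ(formed) = 8×784 + 12×457 = 11756
ΔH = Σ(broken) − Σ(formed) = (5492 + 7D) − (11756) = −6264 + 7D
Setting this equal to −2701 kJ gives 7D = 3563, so D = 509 kJ/mol.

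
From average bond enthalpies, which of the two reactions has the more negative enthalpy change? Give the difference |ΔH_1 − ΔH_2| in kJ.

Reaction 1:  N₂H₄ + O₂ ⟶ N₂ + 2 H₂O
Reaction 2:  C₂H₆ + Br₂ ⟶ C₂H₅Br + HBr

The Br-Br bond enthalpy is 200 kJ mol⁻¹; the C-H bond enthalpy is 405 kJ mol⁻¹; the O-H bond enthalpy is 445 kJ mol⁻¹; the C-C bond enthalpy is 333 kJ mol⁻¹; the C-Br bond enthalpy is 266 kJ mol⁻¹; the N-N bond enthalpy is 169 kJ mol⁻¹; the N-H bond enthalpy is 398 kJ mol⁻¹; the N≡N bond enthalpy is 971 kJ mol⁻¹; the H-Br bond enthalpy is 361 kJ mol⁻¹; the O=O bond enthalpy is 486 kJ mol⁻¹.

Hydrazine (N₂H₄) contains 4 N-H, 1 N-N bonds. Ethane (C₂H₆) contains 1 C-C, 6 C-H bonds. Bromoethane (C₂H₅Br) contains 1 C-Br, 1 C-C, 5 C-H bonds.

Reaction 1:
  Bonds broken (reactants):
    N-H: 4 × 398 = 1592
    N-N: 1 × 169 = 169
    O=O: 1 × 486 = 486
    Σ(broken) = 2247 kJ
  Bonds formed (products):
    N≡N: 1 × 971 = 971
    O-H: 4 × 445 = 1780
    Σ(formed) = 2751 kJ
  ΔH_1 = 2247 − 2751 = −504 kJ
Reaction 2:
  Bonds broken (reactants):
    Br-Br: 1 × 200 = 200
    C-C: 1 × 333 = 333
    C-H: 6 × 405 = 2430
    Σ(broken) = 2963 kJ
  Bonds formed (products):
    C-Br: 1 × 266 = 266
    C-C: 1 × 333 = 333
    C-H: 5 × 405 = 2025
    H-Br: 1 × 361 = 361
    Σ(formed) = 2985 kJ
  ΔH_2 = 2963 − 2985 = −22 kJ
ΔH_1 − ΔH_2 = −482 kJ, so reaction 1 has the more negative ΔH; |ΔH_1 − ΔH_2| = 482 kJ.

Reaction 1, by 482 kJ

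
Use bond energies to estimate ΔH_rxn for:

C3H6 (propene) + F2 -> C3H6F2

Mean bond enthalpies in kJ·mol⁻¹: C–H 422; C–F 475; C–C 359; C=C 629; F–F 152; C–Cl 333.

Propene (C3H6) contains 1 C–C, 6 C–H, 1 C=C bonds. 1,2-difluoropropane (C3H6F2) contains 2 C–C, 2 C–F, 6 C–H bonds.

Bonds broken (reactants):
  C–C: 1 × 359 = 359
  C–H: 6 × 422 = 2532
  C=C: 1 × 629 = 629
  F–F: 1 × 152 = 152
  Σ(broken) = 3672 kJ
Bonds formed (products):
  C–C: 2 × 359 = 718
  C–F: 2 × 475 = 950
  C–H: 6 × 422 = 2532
  Σ(formed) = 4200 kJ
ΔH = Σ(broken) − Σ(formed) = 3672 − 4200 = −528 kJ

ΔH ≈ −528 kJ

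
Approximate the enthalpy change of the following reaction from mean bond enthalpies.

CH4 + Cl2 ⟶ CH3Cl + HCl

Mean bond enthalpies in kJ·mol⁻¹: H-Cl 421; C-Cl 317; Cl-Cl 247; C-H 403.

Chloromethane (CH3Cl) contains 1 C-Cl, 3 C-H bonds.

ΔH ≈ −88 kJ

Bonds broken (reactants):
  C-H: 4 × 403 = 1612
  Cl-Cl: 1 × 247 = 247
  Σ(broken) = 1859 kJ
Bonds formed (products):
  C-Cl: 1 × 317 = 317
  C-H: 3 × 403 = 1209
  H-Cl: 1 × 421 = 421
  Σ(formed) = 1947 kJ
ΔH = Σ(broken) − Σ(formed) = 1859 − 1947 = −88 kJ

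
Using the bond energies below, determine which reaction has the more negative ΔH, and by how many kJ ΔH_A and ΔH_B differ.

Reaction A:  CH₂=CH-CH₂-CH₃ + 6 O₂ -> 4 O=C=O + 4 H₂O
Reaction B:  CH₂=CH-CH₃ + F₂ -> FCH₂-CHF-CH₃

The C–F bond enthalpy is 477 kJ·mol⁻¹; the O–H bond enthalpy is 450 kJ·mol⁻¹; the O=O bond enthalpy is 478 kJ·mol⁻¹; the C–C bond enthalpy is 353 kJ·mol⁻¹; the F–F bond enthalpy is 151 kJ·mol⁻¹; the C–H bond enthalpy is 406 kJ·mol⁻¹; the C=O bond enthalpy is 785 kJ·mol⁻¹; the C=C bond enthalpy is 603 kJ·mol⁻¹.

Reaction A, by 1902 kJ

Reaction A:
  Bonds broken (reactants):
    C–C: 2 × 353 = 706
    C–H: 8 × 406 = 3248
    C=C: 1 × 603 = 603
    O=O: 6 × 478 = 2868
    Σ(broken) = 7425 kJ
  Bonds formed (products):
    C=O: 8 × 785 = 6280
    O–H: 8 × 450 = 3600
    Σ(formed) = 9880 kJ
  ΔH_A = 7425 − 9880 = −2455 kJ
Reaction B:
  Bonds broken (reactants):
    C–C: 1 × 353 = 353
    C–H: 6 × 406 = 2436
    C=C: 1 × 603 = 603
    F–F: 1 × 151 = 151
    Σ(broken) = 3543 kJ
  Bonds formed (products):
    C–C: 2 × 353 = 706
    C–F: 2 × 477 = 954
    C–H: 6 × 406 = 2436
    Σ(formed) = 4096 kJ
  ΔH_B = 3543 − 4096 = −553 kJ
ΔH_A − ΔH_B = −1902 kJ, so reaction A has the more negative ΔH; |ΔH_A − ΔH_B| = 1902 kJ.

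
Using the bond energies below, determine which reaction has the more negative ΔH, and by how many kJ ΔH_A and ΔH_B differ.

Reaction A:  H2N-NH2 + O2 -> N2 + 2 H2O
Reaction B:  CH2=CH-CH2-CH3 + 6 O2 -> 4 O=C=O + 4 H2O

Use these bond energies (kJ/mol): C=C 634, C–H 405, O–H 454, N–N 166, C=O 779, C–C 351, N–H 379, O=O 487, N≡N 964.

Reaction B, by 1755 kJ

Reaction A:
  Bonds broken (reactants):
    N–H: 4 × 379 = 1516
    N–N: 1 × 166 = 166
    O=O: 1 × 487 = 487
    Σ(broken) = 2169 kJ
  Bonds formed (products):
    N≡N: 1 × 964 = 964
    O–H: 4 × 454 = 1816
    Σ(formed) = 2780 kJ
  ΔH_A = 2169 − 2780 = −611 kJ
Reaction B:
  Bonds broken (reactants):
    C–C: 2 × 351 = 702
    C–H: 8 × 405 = 3240
    C=C: 1 × 634 = 634
    O=O: 6 × 487 = 2922
    Σ(broken) = 7498 kJ
  Bonds formed (products):
    C=O: 8 × 779 = 6232
    O–H: 8 × 454 = 3632
    Σ(formed) = 9864 kJ
  ΔH_B = 7498 − 9864 = −2366 kJ
ΔH_A − ΔH_B = +1755 kJ, so reaction B has the more negative ΔH; |ΔH_A − ΔH_B| = 1755 kJ.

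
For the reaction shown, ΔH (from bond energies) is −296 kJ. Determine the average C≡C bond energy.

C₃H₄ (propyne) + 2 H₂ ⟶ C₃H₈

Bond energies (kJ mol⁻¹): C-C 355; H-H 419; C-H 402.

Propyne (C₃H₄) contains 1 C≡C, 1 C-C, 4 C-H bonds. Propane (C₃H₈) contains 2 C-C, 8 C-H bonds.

Let D be the C≡C bond energy.
Σ(broken) = 1×D + 1×355 + 4×402 + 2×419 = 2801 + D
Σ(formed) = 2×355 + 8×402 = 3926
ΔH = Σ(broken) − Σ(formed) = (2801 + D) − (3926) = −1125 + D
Setting this equal to −296 kJ gives D = 829 kJ/mol.

D(C≡C) ≈ 829 kJ/mol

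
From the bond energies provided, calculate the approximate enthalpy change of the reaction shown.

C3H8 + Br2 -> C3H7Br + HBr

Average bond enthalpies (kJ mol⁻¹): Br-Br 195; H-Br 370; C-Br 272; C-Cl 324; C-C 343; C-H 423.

Bonds broken (reactants):
  Br-Br: 1 × 195 = 195
  C-C: 2 × 343 = 686
  C-H: 8 × 423 = 3384
  Σ(broken) = 4265 kJ
Bonds formed (products):
  C-Br: 1 × 272 = 272
  C-C: 2 × 343 = 686
  C-H: 7 × 423 = 2961
  H-Br: 1 × 370 = 370
  Σ(formed) = 4289 kJ
ΔH = Σ(broken) − Σ(formed) = 4265 − 4289 = −24 kJ

ΔH ≈ −24 kJ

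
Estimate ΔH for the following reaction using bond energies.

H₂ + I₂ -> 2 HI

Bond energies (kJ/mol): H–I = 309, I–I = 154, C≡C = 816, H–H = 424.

ΔH ≈ −40 kJ

Bonds broken (reactants):
  H–H: 1 × 424 = 424
  I–I: 1 × 154 = 154
  Σ(broken) = 578 kJ
Bonds formed (products):
  H–I: 2 × 309 = 618
  Σ(formed) = 618 kJ
ΔH = Σ(broken) − Σ(formed) = 578 − 618 = −40 kJ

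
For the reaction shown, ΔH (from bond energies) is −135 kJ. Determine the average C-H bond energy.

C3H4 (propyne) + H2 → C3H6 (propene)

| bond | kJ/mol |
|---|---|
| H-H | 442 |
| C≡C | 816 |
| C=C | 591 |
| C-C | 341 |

Let D be the C-H bond energy.
Σ(broken) = 1×816 + 1×341 + 4×D + 1×442 = 1599 + 4D
Σ(formed) = 1×341 + 6×D + 1×591 = 932 + 6D
ΔH = Σ(broken) − Σ(formed) = (1599 + 4D) − (932 + 6D) = +667 − 2D
Setting this equal to −135 kJ gives 2D = 802, so D = 401 kJ/mol.

D(C-H) ≈ 401 kJ/mol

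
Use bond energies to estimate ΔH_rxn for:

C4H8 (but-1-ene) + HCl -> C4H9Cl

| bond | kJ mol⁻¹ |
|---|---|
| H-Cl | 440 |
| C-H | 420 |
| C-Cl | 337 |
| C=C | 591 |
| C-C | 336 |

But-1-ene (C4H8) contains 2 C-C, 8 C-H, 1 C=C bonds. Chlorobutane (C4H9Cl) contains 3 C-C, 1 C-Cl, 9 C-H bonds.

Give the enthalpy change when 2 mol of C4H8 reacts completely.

Bonds broken (reactants):
  C-C: 2 × 336 = 672
  C-H: 8 × 420 = 3360
  C=C: 1 × 591 = 591
  H-Cl: 1 × 440 = 440
  Σ(broken) = 5063 kJ
Bonds formed (products):
  C-C: 3 × 336 = 1008
  C-Cl: 1 × 337 = 337
  C-H: 9 × 420 = 3780
  Σ(formed) = 5125 kJ
ΔH = Σ(broken) − Σ(formed) = 5063 − 5125 = −62 kJ
For 2× the reaction as written: 2 × (−62) = −124 kJ

ΔH = −124 kJ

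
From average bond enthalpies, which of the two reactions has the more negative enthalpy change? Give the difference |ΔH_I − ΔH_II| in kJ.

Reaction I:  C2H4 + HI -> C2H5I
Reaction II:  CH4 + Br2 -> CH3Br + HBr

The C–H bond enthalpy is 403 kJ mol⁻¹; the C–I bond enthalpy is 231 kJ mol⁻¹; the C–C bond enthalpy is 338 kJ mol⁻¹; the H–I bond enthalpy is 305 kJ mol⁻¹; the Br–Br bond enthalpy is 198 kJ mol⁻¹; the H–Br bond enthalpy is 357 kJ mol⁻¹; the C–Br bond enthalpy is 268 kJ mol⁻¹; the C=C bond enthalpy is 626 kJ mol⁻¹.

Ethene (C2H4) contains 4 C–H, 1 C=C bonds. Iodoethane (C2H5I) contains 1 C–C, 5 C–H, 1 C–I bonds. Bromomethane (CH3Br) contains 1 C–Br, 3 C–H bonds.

Reaction I, by 17 kJ

Reaction I:
  Bonds broken (reactants):
    C–H: 4 × 403 = 1612
    C=C: 1 × 626 = 626
    H–I: 1 × 305 = 305
    Σ(broken) = 2543 kJ
  Bonds formed (products):
    C–C: 1 × 338 = 338
    C–H: 5 × 403 = 2015
    C–I: 1 × 231 = 231
    Σ(formed) = 2584 kJ
  ΔH_I = 2543 − 2584 = −41 kJ
Reaction II:
  Bonds broken (reactants):
    Br–Br: 1 × 198 = 198
    C–H: 4 × 403 = 1612
    Σ(broken) = 1810 kJ
  Bonds formed (products):
    C–Br: 1 × 268 = 268
    C–H: 3 × 403 = 1209
    H–Br: 1 × 357 = 357
    Σ(formed) = 1834 kJ
  ΔH_II = 1810 − 1834 = −24 kJ
ΔH_I − ΔH_II = −17 kJ, so reaction I has the more negative ΔH; |ΔH_I − ΔH_II| = 17 kJ.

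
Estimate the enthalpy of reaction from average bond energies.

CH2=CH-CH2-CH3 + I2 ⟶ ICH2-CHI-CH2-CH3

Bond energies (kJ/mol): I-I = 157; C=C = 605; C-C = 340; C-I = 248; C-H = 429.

ΔH ≈ −74 kJ

Bonds broken (reactants):
  C-C: 2 × 340 = 680
  C-H: 8 × 429 = 3432
  C=C: 1 × 605 = 605
  I-I: 1 × 157 = 157
  Σ(broken) = 4874 kJ
Bonds formed (products):
  C-C: 3 × 340 = 1020
  C-H: 8 × 429 = 3432
  C-I: 2 × 248 = 496
  Σ(formed) = 4948 kJ
ΔH = Σ(broken) − Σ(formed) = 4874 − 4948 = −74 kJ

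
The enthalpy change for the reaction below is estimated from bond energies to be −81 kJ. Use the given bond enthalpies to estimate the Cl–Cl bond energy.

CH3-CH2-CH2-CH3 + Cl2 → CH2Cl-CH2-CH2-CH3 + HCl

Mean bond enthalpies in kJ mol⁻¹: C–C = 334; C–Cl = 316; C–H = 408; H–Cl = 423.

Let D be the Cl–Cl bond energy.
Σ(broken) = 3×334 + 10×408 + 1×D = 5082 + D
Σ(formed) = 3×334 + 1×316 + 9×408 + 1×423 = 5413
ΔH = Σ(broken) − Σ(formed) = (5082 + D) − (5413) = −331 + D
Setting this equal to −81 kJ gives D = 250 kJ/mol.

D(Cl–Cl) ≈ 250 kJ/mol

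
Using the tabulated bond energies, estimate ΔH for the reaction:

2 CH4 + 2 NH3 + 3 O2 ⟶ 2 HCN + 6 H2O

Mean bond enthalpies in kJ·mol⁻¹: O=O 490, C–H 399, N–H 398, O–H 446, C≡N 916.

ΔH ≈ −932 kJ

Bonds broken (reactants):
  C–H: 8 × 399 = 3192
  N–H: 6 × 398 = 2388
  O=O: 3 × 490 = 1470
  Σ(broken) = 7050 kJ
Bonds formed (products):
  C≡N: 2 × 916 = 1832
  C–H: 2 × 399 = 798
  O–H: 12 × 446 = 5352
  Σ(formed) = 7982 kJ
ΔH = Σ(broken) − Σ(formed) = 7050 − 7982 = −932 kJ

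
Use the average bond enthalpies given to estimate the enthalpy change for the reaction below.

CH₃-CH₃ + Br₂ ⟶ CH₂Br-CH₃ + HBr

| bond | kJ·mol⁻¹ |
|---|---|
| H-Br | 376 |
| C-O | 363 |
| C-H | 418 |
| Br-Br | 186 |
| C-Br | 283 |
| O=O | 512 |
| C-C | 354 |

Bonds broken (reactants):
  Br-Br: 1 × 186 = 186
  C-C: 1 × 354 = 354
  C-H: 6 × 418 = 2508
  Σ(broken) = 3048 kJ
Bonds formed (products):
  C-Br: 1 × 283 = 283
  C-C: 1 × 354 = 354
  C-H: 5 × 418 = 2090
  H-Br: 1 × 376 = 376
  Σ(formed) = 3103 kJ
ΔH = Σ(broken) − Σ(formed) = 3048 − 3103 = −55 kJ

ΔH ≈ −55 kJ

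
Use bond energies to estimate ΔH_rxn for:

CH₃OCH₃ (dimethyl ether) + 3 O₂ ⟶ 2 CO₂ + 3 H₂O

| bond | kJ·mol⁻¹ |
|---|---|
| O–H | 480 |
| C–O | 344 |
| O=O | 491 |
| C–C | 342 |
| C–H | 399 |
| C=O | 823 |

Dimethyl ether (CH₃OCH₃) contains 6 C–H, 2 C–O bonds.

ΔH ≈ −1617 kJ

Bonds broken (reactants):
  C–H: 6 × 399 = 2394
  C–O: 2 × 344 = 688
  O=O: 3 × 491 = 1473
  Σ(broken) = 4555 kJ
Bonds formed (products):
  C=O: 4 × 823 = 3292
  O–H: 6 × 480 = 2880
  Σ(formed) = 6172 kJ
ΔH = Σ(broken) − Σ(formed) = 4555 − 6172 = −1617 kJ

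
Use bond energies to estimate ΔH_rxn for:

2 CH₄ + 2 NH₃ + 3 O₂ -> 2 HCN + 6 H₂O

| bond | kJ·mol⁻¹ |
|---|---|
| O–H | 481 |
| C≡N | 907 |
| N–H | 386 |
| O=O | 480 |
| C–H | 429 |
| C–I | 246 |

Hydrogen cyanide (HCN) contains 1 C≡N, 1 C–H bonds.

Bonds broken (reactants):
  C–H: 8 × 429 = 3432
  N–H: 6 × 386 = 2316
  O=O: 3 × 480 = 1440
  Σ(broken) = 7188 kJ
Bonds formed (products):
  C≡N: 2 × 907 = 1814
  C–H: 2 × 429 = 858
  O–H: 12 × 481 = 5772
  Σ(formed) = 8444 kJ
ΔH = Σ(broken) − Σ(formed) = 7188 − 8444 = −1256 kJ

ΔH ≈ −1256 kJ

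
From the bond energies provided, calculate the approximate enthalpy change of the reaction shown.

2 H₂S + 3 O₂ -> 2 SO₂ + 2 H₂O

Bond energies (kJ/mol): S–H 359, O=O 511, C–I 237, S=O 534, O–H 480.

Bonds broken (reactants):
  O=O: 3 × 511 = 1533
  S–H: 4 × 359 = 1436
  Σ(broken) = 2969 kJ
Bonds formed (products):
  O–H: 4 × 480 = 1920
  S=O: 4 × 534 = 2136
  Σ(formed) = 4056 kJ
ΔH = Σ(broken) − Σ(formed) = 2969 − 4056 = −1087 kJ

ΔH ≈ −1087 kJ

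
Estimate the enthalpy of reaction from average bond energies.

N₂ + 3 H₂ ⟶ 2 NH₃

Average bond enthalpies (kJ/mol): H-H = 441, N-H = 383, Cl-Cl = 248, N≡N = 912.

ΔH ≈ −63 kJ

Bonds broken (reactants):
  H-H: 3 × 441 = 1323
  N≡N: 1 × 912 = 912
  Σ(broken) = 2235 kJ
Bonds formed (products):
  N-H: 6 × 383 = 2298
  Σ(formed) = 2298 kJ
ΔH = Σ(broken) − Σ(formed) = 2235 − 2298 = −63 kJ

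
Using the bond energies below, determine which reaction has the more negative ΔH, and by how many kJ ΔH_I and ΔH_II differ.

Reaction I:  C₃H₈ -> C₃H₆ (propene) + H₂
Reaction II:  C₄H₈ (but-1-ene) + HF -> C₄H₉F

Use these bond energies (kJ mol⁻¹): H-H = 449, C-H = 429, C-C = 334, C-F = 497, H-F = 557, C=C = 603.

Reaction I:
  Bonds broken (reactants):
    C-C: 2 × 334 = 668
    C-H: 8 × 429 = 3432
    Σ(broken) = 4100 kJ
  Bonds formed (products):
    C-C: 1 × 334 = 334
    C-H: 6 × 429 = 2574
    C=C: 1 × 603 = 603
    H-H: 1 × 449 = 449
    Σ(formed) = 3960 kJ
  ΔH_I = 4100 − 3960 = +140 kJ
Reaction II:
  Bonds broken (reactants):
    C-C: 2 × 334 = 668
    C-H: 8 × 429 = 3432
    C=C: 1 × 603 = 603
    H-F: 1 × 557 = 557
    Σ(broken) = 5260 kJ
  Bonds formed (products):
    C-C: 3 × 334 = 1002
    C-F: 1 × 497 = 497
    C-H: 9 × 429 = 3861
    Σ(formed) = 5360 kJ
  ΔH_II = 5260 − 5360 = −100 kJ
ΔH_I − ΔH_II = +240 kJ, so reaction II has the more negative ΔH; |ΔH_I − ΔH_II| = 240 kJ.

Reaction II, by 240 kJ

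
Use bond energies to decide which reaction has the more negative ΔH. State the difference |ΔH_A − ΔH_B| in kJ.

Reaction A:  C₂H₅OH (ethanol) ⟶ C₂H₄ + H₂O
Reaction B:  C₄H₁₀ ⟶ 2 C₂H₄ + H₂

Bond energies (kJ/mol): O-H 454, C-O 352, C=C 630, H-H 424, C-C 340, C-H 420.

Reaction A:
  Bonds broken (reactants):
    C-C: 1 × 340 = 340
    C-H: 5 × 420 = 2100
    C-O: 1 × 352 = 352
    O-H: 1 × 454 = 454
    Σ(broken) = 3246 kJ
  Bonds formed (products):
    C-H: 4 × 420 = 1680
    C=C: 1 × 630 = 630
    O-H: 2 × 454 = 908
    Σ(formed) = 3218 kJ
  ΔH_A = 3246 − 3218 = +28 kJ
Reaction B:
  Bonds broken (reactants):
    C-C: 3 × 340 = 1020
    C-H: 10 × 420 = 4200
    Σ(broken) = 5220 kJ
  Bonds formed (products):
    C-H: 8 × 420 = 3360
    C=C: 2 × 630 = 1260
    H-H: 1 × 424 = 424
    Σ(formed) = 5044 kJ
  ΔH_B = 5220 − 5044 = +176 kJ
ΔH_A − ΔH_B = −148 kJ, so reaction A has the more negative ΔH; |ΔH_A − ΔH_B| = 148 kJ.

Reaction A, by 148 kJ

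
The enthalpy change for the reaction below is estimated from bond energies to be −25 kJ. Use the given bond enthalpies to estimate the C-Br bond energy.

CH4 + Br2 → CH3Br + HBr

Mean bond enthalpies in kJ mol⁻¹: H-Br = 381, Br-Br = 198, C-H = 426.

D(C-Br) ≈ 268 kJ/mol

Let D be the C-Br bond energy.
Σ(broken) = 1×198 + 4×426 = 1902
Σ(formed) = 1×D + 3×426 + 1×381 = 1659 + D
ΔH = Σ(broken) − Σ(formed) = (1902) − (1659 + D) = +243 − D
Setting this equal to −25 kJ gives D = 268 kJ/mol.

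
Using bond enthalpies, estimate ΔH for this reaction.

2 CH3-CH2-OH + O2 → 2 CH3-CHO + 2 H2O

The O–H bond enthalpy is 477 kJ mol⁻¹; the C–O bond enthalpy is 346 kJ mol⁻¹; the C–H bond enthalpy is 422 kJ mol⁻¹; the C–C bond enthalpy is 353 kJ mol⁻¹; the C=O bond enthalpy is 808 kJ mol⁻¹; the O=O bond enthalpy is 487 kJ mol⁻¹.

Bonds broken (reactants):
  C–C: 2 × 353 = 706
  C–H: 10 × 422 = 4220
  C–O: 2 × 346 = 692
  O–H: 2 × 477 = 954
  O=O: 1 × 487 = 487
  Σ(broken) = 7059 kJ
Bonds formed (products):
  C–C: 2 × 353 = 706
  C–H: 8 × 422 = 3376
  C=O: 2 × 808 = 1616
  O–H: 4 × 477 = 1908
  Σ(formed) = 7606 kJ
ΔH = Σ(broken) − Σ(formed) = 7059 − 7606 = −547 kJ

ΔH ≈ −547 kJ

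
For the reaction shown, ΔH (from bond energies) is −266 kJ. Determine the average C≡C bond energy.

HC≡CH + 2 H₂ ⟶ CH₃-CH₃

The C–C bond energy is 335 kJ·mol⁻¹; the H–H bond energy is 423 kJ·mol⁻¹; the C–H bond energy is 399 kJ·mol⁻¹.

D(C≡C) ≈ 819 kJ/mol

Let D be the C≡C bond energy.
Σ(broken) = 1×D + 2×399 + 2×423 = 1644 + D
Σ(formed) = 1×335 + 6×399 = 2729
ΔH = Σ(broken) − Σ(formed) = (1644 + D) − (2729) = −1085 + D
Setting this equal to −266 kJ gives D = 819 kJ/mol.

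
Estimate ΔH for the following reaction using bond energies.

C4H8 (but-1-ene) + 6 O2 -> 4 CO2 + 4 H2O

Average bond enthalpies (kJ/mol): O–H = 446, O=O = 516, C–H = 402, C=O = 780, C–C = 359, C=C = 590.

ΔH ≈ −2188 kJ

Bonds broken (reactants):
  C–C: 2 × 359 = 718
  C–H: 8 × 402 = 3216
  C=C: 1 × 590 = 590
  O=O: 6 × 516 = 3096
  Σ(broken) = 7620 kJ
Bonds formed (products):
  C=O: 8 × 780 = 6240
  O–H: 8 × 446 = 3568
  Σ(formed) = 9808 kJ
ΔH = Σ(broken) − Σ(formed) = 7620 − 9808 = −2188 kJ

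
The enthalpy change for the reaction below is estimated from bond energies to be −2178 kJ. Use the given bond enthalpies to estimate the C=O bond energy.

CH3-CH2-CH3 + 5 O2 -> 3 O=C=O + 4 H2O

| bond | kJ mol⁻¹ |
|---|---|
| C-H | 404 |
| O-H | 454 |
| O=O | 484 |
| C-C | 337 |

Let D be the C=O bond energy.
Σ(broken) = 2×337 + 8×404 + 5×484 = 6326
Σ(formed) = 6×D + 8×454 = 3632 + 6D
ΔH = Σ(broken) − Σ(formed) = (6326) − (3632 + 6D) = +2694 − 6D
Setting this equal to −2178 kJ gives 6D = 4872, so D = 812 kJ/mol.

D(C=O) ≈ 812 kJ/mol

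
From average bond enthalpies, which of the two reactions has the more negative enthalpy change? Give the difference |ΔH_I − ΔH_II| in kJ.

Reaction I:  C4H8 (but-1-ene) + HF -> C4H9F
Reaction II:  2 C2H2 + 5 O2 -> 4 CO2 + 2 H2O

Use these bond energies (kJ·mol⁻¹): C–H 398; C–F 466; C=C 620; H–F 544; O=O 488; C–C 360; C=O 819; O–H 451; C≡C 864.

Reaction II, by 2536 kJ

Reaction I:
  Bonds broken (reactants):
    C–C: 2 × 360 = 720
    C–H: 8 × 398 = 3184
    C=C: 1 × 620 = 620
    H–F: 1 × 544 = 544
    Σ(broken) = 5068 kJ
  Bonds formed (products):
    C–C: 3 × 360 = 1080
    C–F: 1 × 466 = 466
    C–H: 9 × 398 = 3582
    Σ(formed) = 5128 kJ
  ΔH_I = 5068 − 5128 = −60 kJ
Reaction II:
  Bonds broken (reactants):
    C≡C: 2 × 864 = 1728
    C–H: 4 × 398 = 1592
    O=O: 5 × 488 = 2440
    Σ(broken) = 5760 kJ
  Bonds formed (products):
    C=O: 8 × 819 = 6552
    O–H: 4 × 451 = 1804
    Σ(formed) = 8356 kJ
  ΔH_II = 5760 − 8356 = −2596 kJ
ΔH_I − ΔH_II = +2536 kJ, so reaction II has the more negative ΔH; |ΔH_I − ΔH_II| = 2536 kJ.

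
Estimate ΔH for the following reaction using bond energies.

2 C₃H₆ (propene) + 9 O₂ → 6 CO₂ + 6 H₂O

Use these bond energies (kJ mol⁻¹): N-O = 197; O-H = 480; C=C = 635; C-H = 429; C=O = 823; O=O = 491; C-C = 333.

ΔH ≈ −4133 kJ

Bonds broken (reactants):
  C-C: 2 × 333 = 666
  C-H: 12 × 429 = 5148
  C=C: 2 × 635 = 1270
  O=O: 9 × 491 = 4419
  Σ(broken) = 11503 kJ
Bonds formed (products):
  C=O: 12 × 823 = 9876
  O-H: 12 × 480 = 5760
  Σ(formed) = 15636 kJ
ΔH = Σ(broken) − Σ(formed) = 11503 − 15636 = −4133 kJ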